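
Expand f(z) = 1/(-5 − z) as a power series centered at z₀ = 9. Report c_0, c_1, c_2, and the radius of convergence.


Let w = z − z₀, so z = z₀ + w.
Then -5 − z = -5 − (z₀ + w) = (-5 − z₀) − w = -14 − w.
f(z) = 1/(-14 − w) = (1/(-14)) · 1/(1 − w/(-14)) = Σ_{n≥0} w^n / (-14)^(n+1).
So c_n = 1/(-14)^(n+1):
  c_0 = 1/(-14)^1 = -1/14.
  c_1 = 1/(-14)^2 = 1/196.
  c_2 = 1/(-14)^3 = -1/2744.
The series is valid for |w/d| < 1, i.e. |z − z₀| < |d|.
Radius of convergence: R = |-5 − z₀| = |-14| = 14 (distance from z₀ to the singularity z = -5).

c_0 = -1/14, c_1 = 1/196, c_2 = -1/2744; R = 14.


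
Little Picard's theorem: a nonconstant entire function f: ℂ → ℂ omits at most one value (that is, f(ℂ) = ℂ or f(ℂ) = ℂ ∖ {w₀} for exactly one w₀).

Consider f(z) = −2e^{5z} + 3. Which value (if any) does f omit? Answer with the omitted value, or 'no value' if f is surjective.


Little Picard bounds the complement of f(ℂ) to at most one point.
e^{5z} is never zero on ℂ, so -2·e^{5z} takes every value in ℂ ∖ {0}. Adding 3 shifts the range to ℂ ∖ {3}. Thus f omits exactly the value 3.

Omitted value: 3.


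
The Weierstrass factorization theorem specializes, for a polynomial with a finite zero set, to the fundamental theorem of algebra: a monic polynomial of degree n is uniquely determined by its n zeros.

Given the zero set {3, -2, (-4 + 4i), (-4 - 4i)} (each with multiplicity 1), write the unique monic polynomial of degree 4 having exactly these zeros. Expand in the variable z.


The polynomial is p(z) = ∏_{α ∈ S} (z − α), where S = {3, -2, (-4 + 4i), (-4 - 4i)}.
Expanding the product yields: p(z) = z^4 + 7·z^3 + 18·z^2 -80·z -192.
Note conjugate pairs combine to real quadratics: (z − (-4+4i))(z − (-4−4i)) = z² + 8z + 32.
The resulting polynomial has degree 4 and real coefficients as required.

p(z) = z^4 + 7·z^3 + 18·z^2 -80·z -192.


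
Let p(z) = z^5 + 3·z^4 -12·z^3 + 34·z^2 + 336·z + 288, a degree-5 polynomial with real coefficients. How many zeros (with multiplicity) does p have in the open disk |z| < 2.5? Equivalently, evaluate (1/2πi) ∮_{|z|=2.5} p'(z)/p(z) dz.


The zeros of p are: -4, (3 + 3i), (3 - 3i), -1, -4.
Their magnitudes are: 4, 4.243, 4.243, 1, 4.
Zeros with |z| < R = 2.5: -1.
Count = 1.
By the argument principle, (1/2πi) ∮_{|z|=R} p'(z)/p(z) dz equals exactly this count.

Number of zeros inside |z| < 2.5: 1.


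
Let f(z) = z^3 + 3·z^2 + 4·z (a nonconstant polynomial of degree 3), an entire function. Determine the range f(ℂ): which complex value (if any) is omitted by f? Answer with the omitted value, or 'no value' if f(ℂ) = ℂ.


Little Picard bounds the complement of f(ℂ) to at most one point.
For every w ∈ ℂ, the equation p(z) − w = 0 is a nonconstant polynomial in z and hence has at least one root by the fundamental theorem of algebra. So p is surjective onto ℂ, omitting no value.

Omitted value: no value.


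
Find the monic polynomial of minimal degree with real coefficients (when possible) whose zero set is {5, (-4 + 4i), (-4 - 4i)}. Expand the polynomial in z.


The polynomial is p(z) = ∏_{α ∈ S} (z − α), where S = {5, (-4 + 4i), (-4 - 4i)}.
Expanding the product yields: p(z) = z^3 + 3·z^2 -8·z -160.
Note conjugate pairs combine to real quadratics: (z − (-4+4i))(z − (-4−4i)) = z² + 8z + 32.
The resulting polynomial has degree 3 and real coefficients as required.

p(z) = z^3 + 3·z^2 -8·z -160.


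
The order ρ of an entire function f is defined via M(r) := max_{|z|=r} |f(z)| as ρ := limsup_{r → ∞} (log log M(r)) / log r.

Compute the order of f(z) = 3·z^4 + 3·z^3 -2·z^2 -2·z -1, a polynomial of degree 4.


|f(z)| ≤ Σ|c_k|·r^k = O(r^4) as r → ∞. Polynomial growth is O(e^{r^ε}) for every ε > 0 (since r^4/e^{r^ε} → 0), so ρ ≤ ε for all ε > 0, i.e. ρ = 0. Every nonconstant polynomial has order 0.
Therefore ρ = 0.

Order ρ = 0.


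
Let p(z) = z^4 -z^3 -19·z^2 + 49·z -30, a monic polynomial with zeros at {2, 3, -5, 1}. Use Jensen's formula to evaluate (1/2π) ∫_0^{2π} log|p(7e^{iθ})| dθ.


Zeros: -5, 1, 2, 3; r = 7.
Inside |z| < r: -5, 1, 2, 3. Outside (|z| ≥ r): ∅.
p(0) = -30, so log|p(0)| = log(30) = 3.4012.
Apply Jensen: I(r) = log|p(0)| + Σ_k log(r/|z_k|), summed over zeros inside |z| < r.
  log(r/|z_k|) for z_k = 2: log(7/2) = 1.2528
  log(r/|z_k|) for z_k = 3: log(7/3) = 0.8473
  log(r/|z_k|) for z_k = -5: log(7/5) = 0.3365
  log(r/|z_k|) for z_k = 1: log(7/1) = 1.9459
Sum over inside zeros: 4.3824.
I(r) = log|p(0)| + (inside sum) = 3.4012 + 4.3824 = 7.7836.
Closed form (all zeros inside, monic): I(r) = n·log(r) = 4·log(7) = 7.7836. ✓

I(r) ≈ 7.7836.


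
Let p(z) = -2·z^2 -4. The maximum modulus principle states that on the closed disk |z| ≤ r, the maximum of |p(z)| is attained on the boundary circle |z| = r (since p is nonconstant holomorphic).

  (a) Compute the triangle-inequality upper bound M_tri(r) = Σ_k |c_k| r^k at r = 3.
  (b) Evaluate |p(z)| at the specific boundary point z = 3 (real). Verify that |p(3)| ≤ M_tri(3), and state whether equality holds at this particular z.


Coefficients: c_0 = -4, c_1 = 0, c_2 = -2. Radius r = 3.
Part (a). Triangle bound: M_tri(r) = Σ_k |c_k| r^k
  = |-4|·3^0 + |0|·3^1 + |-2|·3^2
  = 4 + 0 + 18 = 22.
This bounds M(r) := max_{|z|=r} |p(z)| from above; equality holds iff all terms c_k z^k can be made to align in phase at a single z on |z|=r.
Part (b). At z = 3 (real, on the circle |z| = r):
  p(3) = (-4)·3^0 + (0)·3^1 + (-2)·3^2 = -22.
  |p(3)| = 22.
Since all nonzero coefficients share the same sign, |p(3)| = 22 = M_tri(3); the triangle bound is attained at z = 3, so in fact M(r) = 22.

M_tri(3) = 22; |p(3)| = 22; equality at z=3: yes.


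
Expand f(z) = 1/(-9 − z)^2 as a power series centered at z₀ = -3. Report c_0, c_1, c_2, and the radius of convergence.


Let w = z − z₀, so z = z₀ + w.
Then -9 − z = -9 − (z₀ + w) = (-9 − z₀) − w = -6 − w.
f(z) = 1/(-6 − w)^2 = (1/(-6)^2) · (1 − w/(-6))^{−2}.
By the binomial series (1−u)^{−2} = Σ_{n≥0} C(n+1, 1) u^n for |u|<1, with u = w/(-6):
  c_n = C(n+1, 1) / (-6)^(n+2).
  c_0 = 1/(-6)^2 = 1/36.
  c_1 = 2/(-6)^3 = -1/108.
  c_2 = 3/(-6)^4 = 1/432.
The series is valid for |w/d| < 1, i.e. |z − z₀| < |d|.
Radius of convergence: R = |-9 − z₀| = |-6| = 6 (distance from z₀ to the singularity z = -9).

c_0 = 1/36, c_1 = -1/108, c_2 = 1/432; R = 6.


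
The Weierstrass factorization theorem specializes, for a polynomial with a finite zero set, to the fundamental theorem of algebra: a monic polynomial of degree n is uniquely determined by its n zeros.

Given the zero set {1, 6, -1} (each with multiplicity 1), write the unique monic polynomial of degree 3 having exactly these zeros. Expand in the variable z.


The polynomial is p(z) = ∏_{α ∈ S} (z − α), where S = {1, 6, -1}.
Expanding the product yields: p(z) = z^3 -6·z^2 -z + 6.
The resulting polynomial has degree 3 and real coefficients as required.

p(z) = z^3 -6·z^2 -z + 6.


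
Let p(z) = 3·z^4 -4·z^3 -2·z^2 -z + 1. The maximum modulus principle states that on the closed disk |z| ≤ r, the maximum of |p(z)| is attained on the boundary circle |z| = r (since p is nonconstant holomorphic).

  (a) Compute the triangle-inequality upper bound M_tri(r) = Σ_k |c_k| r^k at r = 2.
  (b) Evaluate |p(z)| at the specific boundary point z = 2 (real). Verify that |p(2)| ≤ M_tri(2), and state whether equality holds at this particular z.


Coefficients: c_0 = 1, c_1 = -1, c_2 = -2, c_3 = -4, c_4 = 3. Radius r = 2.
Part (a). Triangle bound: M_tri(r) = Σ_k |c_k| r^k
  = |1|·2^0 + |-1|·2^1 + |-2|·2^2 + |-4|·2^3 + |3|·2^4
  = 1 + 2 + 8 + 32 + 48 = 91.
This bounds M(r) := max_{|z|=r} |p(z)| from above; equality holds iff all terms c_k z^k can be made to align in phase at a single z on |z|=r.
Part (b). At z = 2 (real, on the circle |z| = r):
  p(2) = (1)·2^0 + (-1)·2^1 + (-2)·2^2 + (-4)·2^3 + (3)·2^4 = 7.
  |p(2)| = 7.
Check: |p(2)| = 7 ≤ 91 = M_tri(2). ✓ Equality does not hold at z = 2 (the coefficients have mixed signs, so the terms do not all align in phase there).

M_tri(2) = 91; |p(2)| = 7; equality at z=2: no.


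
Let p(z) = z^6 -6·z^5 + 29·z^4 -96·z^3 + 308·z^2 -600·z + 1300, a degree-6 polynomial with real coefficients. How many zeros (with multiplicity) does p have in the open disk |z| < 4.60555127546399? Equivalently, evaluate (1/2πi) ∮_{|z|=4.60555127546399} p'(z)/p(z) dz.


The zeros of p are: (-1 + 3i), (-1 - 3i), (3 + 2i), (3 - 2i), (1 + 3i), (1 - 3i).
Their magnitudes are: 3.162, 3.162, 3.606, 3.606, 3.162, 3.162.
Zeros with |z| < R = 4.60555127546399: (-1 + 3i), (-1 - 3i), (3 + 2i), (3 - 2i), (1 + 3i), (1 - 3i).
Count = 6.
By the argument principle, (1/2πi) ∮_{|z|=R} p'(z)/p(z) dz equals exactly this count.

Number of zeros inside |z| < 4.60555127546399: 6.


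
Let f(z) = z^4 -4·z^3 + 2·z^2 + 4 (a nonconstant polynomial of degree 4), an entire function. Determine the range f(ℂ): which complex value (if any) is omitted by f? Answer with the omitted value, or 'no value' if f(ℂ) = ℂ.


Little Picard bounds the complement of f(ℂ) to at most one point.
For every w ∈ ℂ, the equation p(z) − w = 0 is a nonconstant polynomial in z and hence has at least one root by the fundamental theorem of algebra. So p is surjective onto ℂ, omitting no value.

Omitted value: no value.


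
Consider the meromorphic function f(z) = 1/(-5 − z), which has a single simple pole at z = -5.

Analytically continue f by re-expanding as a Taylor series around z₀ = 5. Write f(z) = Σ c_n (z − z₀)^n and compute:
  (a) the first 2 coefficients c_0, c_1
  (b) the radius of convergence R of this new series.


Let w = z − z₀, so z = z₀ + w.
Then -5 − z = -5 − (z₀ + w) = (-5 − z₀) − w = -10 − w.
f(z) = 1/(-10 − w) = (1/(-10)) · 1/(1 − w/(-10)) = Σ_{n≥0} w^n / (-10)^(n+1).
So c_n = 1/(-10)^(n+1):
  c_0 = 1/(-10)^1 = -1/10.
  c_1 = 1/(-10)^2 = 1/100.
The series is valid for |w/d| < 1, i.e. |z − z₀| < |d|.
Radius of convergence: R = |-5 − z₀| = |-10| = 10 (distance from z₀ to the singularity z = -5).

c_0 = -1/10, c_1 = 1/100; R = 10.


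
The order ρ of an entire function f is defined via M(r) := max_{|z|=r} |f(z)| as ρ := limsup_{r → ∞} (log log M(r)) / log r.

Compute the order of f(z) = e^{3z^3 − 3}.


|e^{3z^3 − 3}| = e^{Re(3·z^3) + -3} ≤ e^{3|z|^3 + -3} = e^{3r^3 + -3} on |z| = r, so ρ ≤ 3. Choosing z on |z|=r so that 3·z^3 is real positive (always possible by picking arg z appropriately) gives |f(z)| = e^{3r^3 + -3}, matching the bound. The additive constant -3 does not affect log log M(r) ~ 3·log r. Hence ρ = 3.
Therefore ρ = 3.

Order ρ = 3.


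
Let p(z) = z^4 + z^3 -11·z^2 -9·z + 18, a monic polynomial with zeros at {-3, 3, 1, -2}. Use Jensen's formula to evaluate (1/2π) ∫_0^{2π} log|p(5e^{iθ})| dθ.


Zeros: -3, -2, 1, 3; r = 5.
Inside |z| < r: -3, -2, 1, 3. Outside (|z| ≥ r): ∅.
p(0) = 18, so log|p(0)| = log(18) = 2.8904.
Apply Jensen: I(r) = log|p(0)| + Σ_k log(r/|z_k|), summed over zeros inside |z| < r.
  log(r/|z_k|) for z_k = -3: log(5/3) = 0.5108
  log(r/|z_k|) for z_k = 3: log(5/3) = 0.5108
  log(r/|z_k|) for z_k = 1: log(5/1) = 1.6094
  log(r/|z_k|) for z_k = -2: log(5/2) = 0.9163
Sum over inside zeros: 3.5474.
I(r) = log|p(0)| + (inside sum) = 2.8904 + 3.5474 = 6.4378.
Closed form (all zeros inside, monic): I(r) = n·log(r) = 4·log(5) = 6.4378. ✓

I(r) ≈ 6.4378.


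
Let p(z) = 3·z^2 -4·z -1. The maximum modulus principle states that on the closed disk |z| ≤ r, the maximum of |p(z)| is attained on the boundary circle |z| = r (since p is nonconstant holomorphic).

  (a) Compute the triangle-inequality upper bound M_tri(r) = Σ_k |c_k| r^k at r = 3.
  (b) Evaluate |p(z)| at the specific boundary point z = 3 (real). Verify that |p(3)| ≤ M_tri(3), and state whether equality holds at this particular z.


Coefficients: c_0 = -1, c_1 = -4, c_2 = 3. Radius r = 3.
Part (a). Triangle bound: M_tri(r) = Σ_k |c_k| r^k
  = |-1|·3^0 + |-4|·3^1 + |3|·3^2
  = 1 + 12 + 27 = 40.
This bounds M(r) := max_{|z|=r} |p(z)| from above; equality holds iff all terms c_k z^k can be made to align in phase at a single z on |z|=r.
Part (b). At z = 3 (real, on the circle |z| = r):
  p(3) = (-1)·3^0 + (-4)·3^1 + (3)·3^2 = 14.
  |p(3)| = 14.
Check: |p(3)| = 14 ≤ 40 = M_tri(3). ✓ Equality does not hold at z = 3 (the coefficients have mixed signs, so the terms do not all align in phase there).

M_tri(3) = 40; |p(3)| = 14; equality at z=3: no.


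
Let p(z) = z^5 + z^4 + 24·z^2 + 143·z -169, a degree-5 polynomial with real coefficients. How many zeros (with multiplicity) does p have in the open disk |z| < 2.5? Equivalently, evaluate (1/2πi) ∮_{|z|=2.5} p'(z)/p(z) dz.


The zeros of p are: 1, (2 + 3i), (2 - 3i), (-3 + 2i), (-3 - 2i).
Their magnitudes are: 1, 3.606, 3.606, 3.606, 3.606.
Zeros with |z| < R = 2.5: 1.
Count = 1.
By the argument principle, (1/2πi) ∮_{|z|=R} p'(z)/p(z) dz equals exactly this count.

Number of zeros inside |z| < 2.5: 1.


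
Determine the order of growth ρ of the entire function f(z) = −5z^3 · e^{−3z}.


M(r) = max_{|z|=r} |-5|·|z|^3·|e^{−3z}| = 5·r^3 · e^{3r^1} (the factors attain their maxima compatibly on |z|=r). Then log M(r) = log 5 + 3·log r + 3r^1, dominated by the last term, so log log M(r) ~ 1·log r. The polynomial factor -5z^3 contributes only a log r term and does not affect the order. ρ = 1.
Therefore ρ = 1.

Order ρ = 1.


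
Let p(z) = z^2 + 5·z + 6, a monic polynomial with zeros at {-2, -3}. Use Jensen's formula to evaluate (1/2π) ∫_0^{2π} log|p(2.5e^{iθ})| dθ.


Zeros: -3, -2; r = 2.5.
Inside |z| < r: -2. Outside (|z| ≥ r): -3.
p(0) = 6, so log|p(0)| = log(6) = 1.7918.
Apply Jensen: I(r) = log|p(0)| + Σ_k log(r/|z_k|), summed over zeros inside |z| < r.
  log(r/|z_k|) for z_k = -2: log(2.5/2) = 0.2231
  Outside zeros (-3) contribute nothing to the Jensen sum.
Sum over inside zeros: 0.2231.
I(r) = log|p(0)| + (inside sum) = 1.7918 + 0.2231 = 2.0149.
Note: since some zeros are outside |z| ≤ r, the simplified n·log(r) form does NOT apply — only the inside zeros contribute.

I(r) ≈ 2.0149.


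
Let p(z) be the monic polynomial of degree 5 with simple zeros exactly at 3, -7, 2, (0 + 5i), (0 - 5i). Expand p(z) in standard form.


The polynomial is p(z) = ∏_{α ∈ S} (z − α), where S = {3, -7, 2, (0 + 5i), (0 - 5i)}.
Expanding the product yields: p(z) = z^5 + 2·z^4 -4·z^3 + 92·z^2 -725·z + 1050.
Note conjugate pairs combine to real quadratics: (z − (0+5i))(z − (0−5i)) = z² + 25.
The resulting polynomial has degree 5 and real coefficients as required.

p(z) = z^5 + 2·z^4 -4·z^3 + 92·z^2 -725·z + 1050.


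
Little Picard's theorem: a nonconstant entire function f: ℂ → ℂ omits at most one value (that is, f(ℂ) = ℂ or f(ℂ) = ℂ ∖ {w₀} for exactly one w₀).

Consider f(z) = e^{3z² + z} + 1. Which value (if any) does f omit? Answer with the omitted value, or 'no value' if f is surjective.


Little Picard bounds the complement of f(ℂ) to at most one point.
The exponent g(z) = 3z² + z is a nonconstant polynomial, hence surjective onto ℂ. So e^{g(z)} takes every value in {e^w : w ∈ ℂ} = ℂ ∖ {0}. Adding 1 shifts the range to ℂ ∖ {1}. f omits exactly 1.

Omitted value: 1.


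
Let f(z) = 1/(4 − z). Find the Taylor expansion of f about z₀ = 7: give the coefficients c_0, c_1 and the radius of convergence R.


Let w = z − z₀, so z = z₀ + w.
Then 4 − z = 4 − (z₀ + w) = (4 − z₀) − w = -3 − w.
f(z) = 1/(-3 − w) = (1/(-3)) · 1/(1 − w/(-3)) = Σ_{n≥0} w^n / (-3)^(n+1).
So c_n = 1/(-3)^(n+1):
  c_0 = 1/(-3)^1 = -1/3.
  c_1 = 1/(-3)^2 = 1/9.
The series is valid for |w/d| < 1, i.e. |z − z₀| < |d|.
Radius of convergence: R = |4 − z₀| = |-3| = 3 (distance from z₀ to the singularity z = 4).

c_0 = -1/3, c_1 = 1/9; R = 3.


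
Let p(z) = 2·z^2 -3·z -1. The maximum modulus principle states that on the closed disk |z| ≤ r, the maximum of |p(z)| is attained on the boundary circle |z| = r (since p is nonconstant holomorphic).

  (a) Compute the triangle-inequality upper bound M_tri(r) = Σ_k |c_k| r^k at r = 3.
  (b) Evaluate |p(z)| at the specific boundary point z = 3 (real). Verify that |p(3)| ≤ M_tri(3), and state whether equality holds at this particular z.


Coefficients: c_0 = -1, c_1 = -3, c_2 = 2. Radius r = 3.
Part (a). Triangle bound: M_tri(r) = Σ_k |c_k| r^k
  = |-1|·3^0 + |-3|·3^1 + |2|·3^2
  = 1 + 9 + 18 = 28.
This bounds M(r) := max_{|z|=r} |p(z)| from above; equality holds iff all terms c_k z^k can be made to align in phase at a single z on |z|=r.
Part (b). At z = 3 (real, on the circle |z| = r):
  p(3) = (-1)·3^0 + (-3)·3^1 + (2)·3^2 = 8.
  |p(3)| = 8.
Check: |p(3)| = 8 ≤ 28 = M_tri(3). ✓ Equality does not hold at z = 3 (the coefficients have mixed signs, so the terms do not all align in phase there).

M_tri(3) = 28; |p(3)| = 8; equality at z=3: no.


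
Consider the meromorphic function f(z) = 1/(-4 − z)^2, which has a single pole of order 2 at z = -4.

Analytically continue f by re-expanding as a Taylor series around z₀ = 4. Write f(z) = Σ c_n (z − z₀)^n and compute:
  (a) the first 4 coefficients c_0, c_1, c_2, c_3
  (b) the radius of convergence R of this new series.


Let w = z − z₀, so z = z₀ + w.
Then -4 − z = -4 − (z₀ + w) = (-4 − z₀) − w = -8 − w.
f(z) = 1/(-8 − w)^2 = (1/(-8)^2) · (1 − w/(-8))^{−2}.
By the binomial series (1−u)^{−2} = Σ_{n≥0} C(n+1, 1) u^n for |u|<1, with u = w/(-8):
  c_n = C(n+1, 1) / (-8)^(n+2).
  c_0 = 1/(-8)^2 = 1/64.
  c_1 = 2/(-8)^3 = -1/256.
  c_2 = 3/(-8)^4 = 3/4096.
  c_3 = 4/(-8)^5 = -1/8192.
The series is valid for |w/d| < 1, i.e. |z − z₀| < |d|.
Radius of convergence: R = |-4 − z₀| = |-8| = 8 (distance from z₀ to the singularity z = -4).

c_0 = 1/64, c_1 = -1/256, c_2 = 3/4096, c_3 = -1/8192; R = 8.


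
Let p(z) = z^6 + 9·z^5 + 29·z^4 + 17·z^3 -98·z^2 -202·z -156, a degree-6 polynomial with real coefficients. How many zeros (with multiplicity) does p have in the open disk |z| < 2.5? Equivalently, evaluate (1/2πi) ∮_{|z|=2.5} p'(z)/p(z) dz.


The zeros of p are: (-1 + 1i), (-1 - 1i), (-3 + 2i), (-3 - 2i), 2, -3.
Their magnitudes are: 1.414, 1.414, 3.606, 3.606, 2, 3.
Zeros with |z| < R = 2.5: (-1 + 1i), (-1 - 1i), 2.
Count = 3.
By the argument principle, (1/2πi) ∮_{|z|=R} p'(z)/p(z) dz equals exactly this count.

Number of zeros inside |z| < 2.5: 3.


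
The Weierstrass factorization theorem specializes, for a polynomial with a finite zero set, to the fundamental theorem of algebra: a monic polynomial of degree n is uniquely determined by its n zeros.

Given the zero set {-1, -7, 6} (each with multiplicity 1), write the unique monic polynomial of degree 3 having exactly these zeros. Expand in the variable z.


The polynomial is p(z) = ∏_{α ∈ S} (z − α), where S = {-1, -7, 6}.
Expanding the product yields: p(z) = z^3 + 2·z^2 -41·z -42.
The resulting polynomial has degree 3 and real coefficients as required.

p(z) = z^3 + 2·z^2 -41·z -42.


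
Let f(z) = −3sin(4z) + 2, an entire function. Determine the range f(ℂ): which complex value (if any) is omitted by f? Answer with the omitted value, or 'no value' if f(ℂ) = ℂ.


Little Picard bounds the complement of f(ℂ) to at most one point.
sin is entire and surjective onto ℂ: for every w ∈ ℂ, sin(ζ) = w has a solution ζ ∈ ℂ (e.g., via the complex inverse arcsin). With ζ = 4z this gives z = ζ/(4). Then -3·sin(4z) takes every value in -3·ℂ = ℂ, and adding 2 is a bijection of ℂ. So f is surjective and omits no value. (Note: only on the real line is sin bounded by [−1, 1].)

Omitted value: no value.


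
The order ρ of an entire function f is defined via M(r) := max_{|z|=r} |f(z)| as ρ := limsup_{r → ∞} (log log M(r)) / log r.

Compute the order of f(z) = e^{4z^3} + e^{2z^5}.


Each summand is entire of order 3 and 5 respectively (as in the single-exponential case). The order of a sum is at most the max of the orders, so ρ ≤ 5. For the lower bound: on |z|=r choose arg z so that 2z^5 is real positive; then |e^{2z^5}| = e^{2r^5} while |e^{4z^3}| ≤ e^{4r^3} = o(e^{2r^5}). So |f| ≥ e^{2r^5}(1 − o(1)) and ρ ≥ 5. Hence ρ = max(3, 5) = 5.
Therefore ρ = 5.

Order ρ = 5.


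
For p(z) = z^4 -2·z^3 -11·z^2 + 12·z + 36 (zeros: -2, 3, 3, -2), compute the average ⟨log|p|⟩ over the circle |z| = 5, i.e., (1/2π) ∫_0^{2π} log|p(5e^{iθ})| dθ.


Zeros: -2, -2, 3, 3; r = 5.
Inside |z| < r: -2, -2, 3, 3. Outside (|z| ≥ r): ∅.
p(0) = 36, so log|p(0)| = log(36) = 3.5835.
Apply Jensen: I(r) = log|p(0)| + Σ_k log(r/|z_k|), summed over zeros inside |z| < r.
  log(r/|z_k|) for z_k = -2: log(5/2) = 0.9163
  log(r/|z_k|) for z_k = 3: log(5/3) = 0.5108
  log(r/|z_k|) for z_k = 3: log(5/3) = 0.5108
  log(r/|z_k|) for z_k = -2: log(5/2) = 0.9163
Sum over inside zeros: 2.8542.
I(r) = log|p(0)| + (inside sum) = 3.5835 + 2.8542 = 6.4378.
Closed form (all zeros inside, monic): I(r) = n·log(r) = 4·log(5) = 6.4378. ✓

I(r) ≈ 6.4378.


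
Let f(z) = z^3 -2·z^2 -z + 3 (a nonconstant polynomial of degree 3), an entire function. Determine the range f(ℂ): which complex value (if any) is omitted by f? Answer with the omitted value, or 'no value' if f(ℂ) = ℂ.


Little Picard bounds the complement of f(ℂ) to at most one point.
For every w ∈ ℂ, the equation p(z) − w = 0 is a nonconstant polynomial in z and hence has at least one root by the fundamental theorem of algebra. So p is surjective onto ℂ, omitting no value.

Omitted value: no value.


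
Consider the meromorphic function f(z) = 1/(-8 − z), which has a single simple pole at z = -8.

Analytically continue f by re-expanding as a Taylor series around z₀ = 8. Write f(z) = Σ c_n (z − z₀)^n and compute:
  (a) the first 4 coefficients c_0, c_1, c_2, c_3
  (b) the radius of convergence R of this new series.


Let w = z − z₀, so z = z₀ + w.
Then -8 − z = -8 − (z₀ + w) = (-8 − z₀) − w = -16 − w.
f(z) = 1/(-16 − w) = (1/(-16)) · 1/(1 − w/(-16)) = Σ_{n≥0} w^n / (-16)^(n+1).
So c_n = 1/(-16)^(n+1):
  c_0 = 1/(-16)^1 = -1/16.
  c_1 = 1/(-16)^2 = 1/256.
  c_2 = 1/(-16)^3 = -1/4096.
  c_3 = 1/(-16)^4 = 1/65536.
The series is valid for |w/d| < 1, i.e. |z − z₀| < |d|.
Radius of convergence: R = |-8 − z₀| = |-16| = 16 (distance from z₀ to the singularity z = -8).

c_0 = -1/16, c_1 = 1/256, c_2 = -1/4096, c_3 = 1/65536; R = 16.


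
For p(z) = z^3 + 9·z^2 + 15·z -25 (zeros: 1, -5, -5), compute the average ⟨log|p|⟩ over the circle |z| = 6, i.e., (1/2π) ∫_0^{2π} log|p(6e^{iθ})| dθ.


Zeros: -5, -5, 1; r = 6.
Inside |z| < r: -5, -5, 1. Outside (|z| ≥ r): ∅.
p(0) = -25, so log|p(0)| = log(25) = 3.2189.
Apply Jensen: I(r) = log|p(0)| + Σ_k log(r/|z_k|), summed over zeros inside |z| < r.
  log(r/|z_k|) for z_k = 1: log(6/1) = 1.7918
  log(r/|z_k|) for z_k = -5: log(6/5) = 0.1823
  log(r/|z_k|) for z_k = -5: log(6/5) = 0.1823
Sum over inside zeros: 2.1564.
I(r) = log|p(0)| + (inside sum) = 3.2189 + 2.1564 = 5.3753.
Closed form (all zeros inside, monic): I(r) = n·log(r) = 3·log(6) = 5.3753. ✓

I(r) ≈ 5.3753.


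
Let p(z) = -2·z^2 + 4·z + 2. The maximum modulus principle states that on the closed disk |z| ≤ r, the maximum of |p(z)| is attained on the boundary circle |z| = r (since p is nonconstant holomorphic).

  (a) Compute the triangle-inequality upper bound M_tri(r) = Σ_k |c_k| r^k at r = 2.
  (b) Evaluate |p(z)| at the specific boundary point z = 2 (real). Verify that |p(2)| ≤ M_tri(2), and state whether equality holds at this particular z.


Coefficients: c_0 = 2, c_1 = 4, c_2 = -2. Radius r = 2.
Part (a). Triangle bound: M_tri(r) = Σ_k |c_k| r^k
  = |2|·2^0 + |4|·2^1 + |-2|·2^2
  = 2 + 8 + 8 = 18.
This bounds M(r) := max_{|z|=r} |p(z)| from above; equality holds iff all terms c_k z^k can be made to align in phase at a single z on |z|=r.
Part (b). At z = 2 (real, on the circle |z| = r):
  p(2) = (2)·2^0 + (4)·2^1 + (-2)·2^2 = 2.
  |p(2)| = 2.
Check: |p(2)| = 2 ≤ 18 = M_tri(2). ✓ Equality does not hold at z = 2 (the coefficients have mixed signs, so the terms do not all align in phase there).

M_tri(2) = 18; |p(2)| = 2; equality at z=2: no.


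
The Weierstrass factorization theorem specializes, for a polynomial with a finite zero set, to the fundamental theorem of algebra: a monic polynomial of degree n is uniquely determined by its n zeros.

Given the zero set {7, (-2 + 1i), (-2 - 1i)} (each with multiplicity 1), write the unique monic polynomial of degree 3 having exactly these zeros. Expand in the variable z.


The polynomial is p(z) = ∏_{α ∈ S} (z − α), where S = {7, (-2 + 1i), (-2 - 1i)}.
Expanding the product yields: p(z) = z^3 -3·z^2 -23·z -35.
Note conjugate pairs combine to real quadratics: (z − (-2+1i))(z − (-2−1i)) = z² + 4z + 5.
The resulting polynomial has degree 3 and real coefficients as required.

p(z) = z^3 -3·z^2 -23·z -35.


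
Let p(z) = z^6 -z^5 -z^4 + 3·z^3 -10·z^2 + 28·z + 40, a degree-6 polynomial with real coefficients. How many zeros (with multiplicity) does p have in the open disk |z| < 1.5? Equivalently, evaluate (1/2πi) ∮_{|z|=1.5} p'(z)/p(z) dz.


The zeros of p are: -1, -2, (2 + 1i), (2 - 1i), (0 + 2i), (0 - 2i).
Their magnitudes are: 1, 2, 2.236, 2.236, 2, 2.
Zeros with |z| < R = 1.5: -1.
Count = 1.
By the argument principle, (1/2πi) ∮_{|z|=R} p'(z)/p(z) dz equals exactly this count.

Number of zeros inside |z| < 1.5: 1.


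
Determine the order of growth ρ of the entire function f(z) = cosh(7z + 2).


cosh(w) is a linear combination of e^{iw} and e^{−iw} (or e^w, e^{−w} in the hyperbolic case), so |cosh(w)| ≤ e^{|w|}. With w = 7z + 2, |w| ≤ 7|z| + 2 = 7r + 2 on |z| = r, giving M(r) ≤ e^{7r + 2}, so ρ ≤ 1. On a suitable ray (z = it for sin/cos; z = t for sinh/cosh, t real → ∞), |cosh(7z + 2)| grows like e^{7|t|}/2, so ρ ≥ 1. Hence ρ = 1.
Therefore ρ = 1.

Order ρ = 1.


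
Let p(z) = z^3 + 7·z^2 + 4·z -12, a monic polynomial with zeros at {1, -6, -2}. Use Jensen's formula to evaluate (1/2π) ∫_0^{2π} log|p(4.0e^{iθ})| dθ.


Zeros: -6, -2, 1; r = 4.0.
Inside |z| < r: -2, 1. Outside (|z| ≥ r): -6.
p(0) = -12, so log|p(0)| = log(12) = 2.4849.
Apply Jensen: I(r) = log|p(0)| + Σ_k log(r/|z_k|), summed over zeros inside |z| < r.
  log(r/|z_k|) for z_k = 1: log(4.0/1) = 1.3863
  log(r/|z_k|) for z_k = -2: log(4.0/2) = 0.6931
  Outside zeros (-6) contribute nothing to the Jensen sum.
Sum over inside zeros: 2.0794.
I(r) = log|p(0)| + (inside sum) = 2.4849 + 2.0794 = 4.5643.
Note: since some zeros are outside |z| ≤ r, the simplified n·log(r) form does NOT apply — only the inside zeros contribute.

I(r) ≈ 4.5643.


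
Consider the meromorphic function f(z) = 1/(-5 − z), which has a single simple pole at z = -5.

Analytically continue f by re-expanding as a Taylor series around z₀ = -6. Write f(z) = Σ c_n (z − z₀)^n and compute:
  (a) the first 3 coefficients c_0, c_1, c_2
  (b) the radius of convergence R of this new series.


Let w = z − z₀, so z = z₀ + w.
Then -5 − z = -5 − (z₀ + w) = (-5 − z₀) − w = 1 − w.
f(z) = 1/(1 − w) = (1/(1)) · 1/(1 − w/(1)) = Σ_{n≥0} w^n / (1)^(n+1).
So c_n = 1/(1)^(n+1):
  c_0 = 1/(1)^1 = 1.
  c_1 = 1/(1)^2 = 1.
  c_2 = 1/(1)^3 = 1.
The series is valid for |w/d| < 1, i.e. |z − z₀| < |d|.
Radius of convergence: R = |-5 − z₀| = |1| = 1 (distance from z₀ to the singularity z = -5).

c_0 = 1, c_1 = 1, c_2 = 1; R = 1.


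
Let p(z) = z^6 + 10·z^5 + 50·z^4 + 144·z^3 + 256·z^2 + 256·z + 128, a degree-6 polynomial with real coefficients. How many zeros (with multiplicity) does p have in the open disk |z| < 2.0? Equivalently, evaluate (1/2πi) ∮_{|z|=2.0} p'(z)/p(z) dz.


The zeros of p are: (-1 + 1i), (-1 - 1i), (-2 + 2i), (-2 - 2i), (-2 + 2i), (-2 - 2i).
Their magnitudes are: 1.414, 1.414, 2.828, 2.828, 2.828, 2.828.
Zeros with |z| < R = 2.0: (-1 + 1i), (-1 - 1i).
Count = 2.
By the argument principle, (1/2πi) ∮_{|z|=R} p'(z)/p(z) dz equals exactly this count.

Number of zeros inside |z| < 2.0: 2.


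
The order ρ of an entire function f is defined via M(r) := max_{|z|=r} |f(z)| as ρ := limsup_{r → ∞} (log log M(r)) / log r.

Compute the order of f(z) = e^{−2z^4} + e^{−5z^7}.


Each summand is entire of order 4 and 7 respectively (as in the single-exponential case). The order of a sum is at most the max of the orders, so ρ ≤ 7. For the lower bound: on |z|=r choose arg z so that -5z^7 is real positive; then |e^{-5z^7}| = e^{5r^7} while |e^{-2z^4}| ≤ e^{2r^4} = o(e^{5r^7}). So |f| ≥ e^{5r^7}(1 − o(1)) and ρ ≥ 7. Hence ρ = max(4, 7) = 7.
Therefore ρ = 7.

Order ρ = 7.


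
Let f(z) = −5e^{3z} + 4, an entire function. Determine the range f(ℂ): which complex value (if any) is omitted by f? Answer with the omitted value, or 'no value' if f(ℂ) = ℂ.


Little Picard bounds the complement of f(ℂ) to at most one point.
e^{3z} is never zero on ℂ, so -5·e^{3z} takes every value in ℂ ∖ {0}. Adding 4 shifts the range to ℂ ∖ {4}. Thus f omits exactly the value 4.

Omitted value: 4.


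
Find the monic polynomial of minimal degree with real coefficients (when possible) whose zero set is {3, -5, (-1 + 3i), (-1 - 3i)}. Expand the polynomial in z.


The polynomial is p(z) = ∏_{α ∈ S} (z − α), where S = {3, -5, (-1 + 3i), (-1 - 3i)}.
Expanding the product yields: p(z) = z^4 + 4·z^3 -z^2 -10·z -150.
Note conjugate pairs combine to real quadratics: (z − (-1+3i))(z − (-1−3i)) = z² + 2z + 10.
The resulting polynomial has degree 4 and real coefficients as required.

p(z) = z^4 + 4·z^3 -z^2 -10·z -150.


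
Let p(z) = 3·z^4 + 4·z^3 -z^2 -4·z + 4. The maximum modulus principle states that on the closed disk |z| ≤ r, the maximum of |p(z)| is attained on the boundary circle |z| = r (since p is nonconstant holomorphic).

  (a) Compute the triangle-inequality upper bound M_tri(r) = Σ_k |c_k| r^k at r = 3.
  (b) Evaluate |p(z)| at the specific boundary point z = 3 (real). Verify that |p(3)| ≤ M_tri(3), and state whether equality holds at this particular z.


Coefficients: c_0 = 4, c_1 = -4, c_2 = -1, c_3 = 4, c_4 = 3. Radius r = 3.
Part (a). Triangle bound: M_tri(r) = Σ_k |c_k| r^k
  = |4|·3^0 + |-4|·3^1 + |-1|·3^2 + |4|·3^3 + |3|·3^4
  = 4 + 12 + 9 + 108 + 243 = 376.
This bounds M(r) := max_{|z|=r} |p(z)| from above; equality holds iff all terms c_k z^k can be made to align in phase at a single z on |z|=r.
Part (b). At z = 3 (real, on the circle |z| = r):
  p(3) = (4)·3^0 + (-4)·3^1 + (-1)·3^2 + (4)·3^3 + (3)·3^4 = 334.
  |p(3)| = 334.
Check: |p(3)| = 334 ≤ 376 = M_tri(3). ✓ Equality does not hold at z = 3 (the coefficients have mixed signs, so the terms do not all align in phase there).

M_tri(3) = 376; |p(3)| = 334; equality at z=3: no.


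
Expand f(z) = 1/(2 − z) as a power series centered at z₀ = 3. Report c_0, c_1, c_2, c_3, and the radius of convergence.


Let w = z − z₀, so z = z₀ + w.
Then 2 − z = 2 − (z₀ + w) = (2 − z₀) − w = -1 − w.
f(z) = 1/(-1 − w) = (1/(-1)) · 1/(1 − w/(-1)) = Σ_{n≥0} w^n / (-1)^(n+1).
So c_n = 1/(-1)^(n+1):
  c_0 = 1/(-1)^1 = -1.
  c_1 = 1/(-1)^2 = 1.
  c_2 = 1/(-1)^3 = -1.
  c_3 = 1/(-1)^4 = 1.
The series is valid for |w/d| < 1, i.e. |z − z₀| < |d|.
Radius of convergence: R = |2 − z₀| = |-1| = 1 (distance from z₀ to the singularity z = 2).

c_0 = -1, c_1 = 1, c_2 = -1, c_3 = 1; R = 1.


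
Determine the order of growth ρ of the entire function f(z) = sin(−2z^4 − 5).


Write sin(w) = (e^{iw} ± e^{−iw})/(2 or 2i), so |sin(w)| ≤ e^{|w|}. With w = −2z^4 − 5, |w| ≤ 2r^4 + 5 on |z|=r, giving M(r) ≤ e^{2r^4 + 5} and ρ ≤ 4. For the lower bound, choose z on |z|=r with -2z^4 purely imaginary of modulus 2r^4; then |sin(−2z^4 − 5)| grows like e^{2r^4}/2, so ρ ≥ 4. Hence ρ = 4.
Therefore ρ = 4.

Order ρ = 4.


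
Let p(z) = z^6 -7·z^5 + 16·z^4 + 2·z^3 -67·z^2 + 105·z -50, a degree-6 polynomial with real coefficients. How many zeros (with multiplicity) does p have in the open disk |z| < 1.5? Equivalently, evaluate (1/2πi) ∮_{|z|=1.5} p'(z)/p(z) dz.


The zeros of p are: -2, (2 + 1i), (2 - 1i), (2 + 1i), (2 - 1i), 1.
Their magnitudes are: 2, 2.236, 2.236, 2.236, 2.236, 1.
Zeros with |z| < R = 1.5: 1.
Count = 1.
By the argument principle, (1/2πi) ∮_{|z|=R} p'(z)/p(z) dz equals exactly this count.

Number of zeros inside |z| < 1.5: 1.


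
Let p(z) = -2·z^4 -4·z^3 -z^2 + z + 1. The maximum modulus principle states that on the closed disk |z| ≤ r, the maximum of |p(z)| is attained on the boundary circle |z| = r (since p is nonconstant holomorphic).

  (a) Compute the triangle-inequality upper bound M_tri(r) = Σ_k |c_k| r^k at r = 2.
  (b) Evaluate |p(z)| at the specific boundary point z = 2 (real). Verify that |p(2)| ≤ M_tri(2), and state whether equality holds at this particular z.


Coefficients: c_0 = 1, c_1 = 1, c_2 = -1, c_3 = -4, c_4 = -2. Radius r = 2.
Part (a). Triangle bound: M_tri(r) = Σ_k |c_k| r^k
  = |1|·2^0 + |1|·2^1 + |-1|·2^2 + |-4|·2^3 + |-2|·2^4
  = 1 + 2 + 4 + 32 + 32 = 71.
This bounds M(r) := max_{|z|=r} |p(z)| from above; equality holds iff all terms c_k z^k can be made to align in phase at a single z on |z|=r.
Part (b). At z = 2 (real, on the circle |z| = r):
  p(2) = (1)·2^0 + (1)·2^1 + (-1)·2^2 + (-4)·2^3 + (-2)·2^4 = -65.
  |p(2)| = 65.
Check: |p(2)| = 65 ≤ 71 = M_tri(2). ✓ Equality does not hold at z = 2 (the coefficients have mixed signs, so the terms do not all align in phase there).

M_tri(2) = 71; |p(2)| = 65; equality at z=2: no.


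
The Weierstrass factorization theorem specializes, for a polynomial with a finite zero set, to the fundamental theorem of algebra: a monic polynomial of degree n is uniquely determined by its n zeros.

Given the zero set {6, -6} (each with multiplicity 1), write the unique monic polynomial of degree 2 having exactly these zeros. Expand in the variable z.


The polynomial is p(z) = ∏_{α ∈ S} (z − α), where S = {6, -6}.
Expanding the product yields: p(z) = z^2 -36.
The resulting polynomial has degree 2 and real coefficients as required.

p(z) = z^2 -36.


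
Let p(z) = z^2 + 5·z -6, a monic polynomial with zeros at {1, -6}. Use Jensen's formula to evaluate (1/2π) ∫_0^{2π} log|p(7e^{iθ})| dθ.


Zeros: -6, 1; r = 7.
Inside |z| < r: -6, 1. Outside (|z| ≥ r): ∅.
p(0) = -6, so log|p(0)| = log(6) = 1.7918.
Apply Jensen: I(r) = log|p(0)| + Σ_k log(r/|z_k|), summed over zeros inside |z| < r.
  log(r/|z_k|) for z_k = 1: log(7/1) = 1.9459
  log(r/|z_k|) for z_k = -6: log(7/6) = 0.1542
Sum over inside zeros: 2.1001.
I(r) = log|p(0)| + (inside sum) = 1.7918 + 2.1001 = 3.8918.
Closed form (all zeros inside, monic): I(r) = n·log(r) = 2·log(7) = 3.8918. ✓

I(r) ≈ 3.8918.


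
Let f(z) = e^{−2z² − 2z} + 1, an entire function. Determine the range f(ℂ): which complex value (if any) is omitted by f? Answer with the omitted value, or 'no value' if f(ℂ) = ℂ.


Little Picard bounds the complement of f(ℂ) to at most one point.
The exponent g(z) = −2z² − 2z is a nonconstant polynomial, hence surjective onto ℂ. So e^{g(z)} takes every value in {e^w : w ∈ ℂ} = ℂ ∖ {0}. Adding 1 shifts the range to ℂ ∖ {1}. f omits exactly 1.

Omitted value: 1.


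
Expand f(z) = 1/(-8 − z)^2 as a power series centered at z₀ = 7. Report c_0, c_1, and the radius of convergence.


Let w = z − z₀, so z = z₀ + w.
Then -8 − z = -8 − (z₀ + w) = (-8 − z₀) − w = -15 − w.
f(z) = 1/(-15 − w)^2 = (1/(-15)^2) · (1 − w/(-15))^{−2}.
By the binomial series (1−u)^{−2} = Σ_{n≥0} C(n+1, 1) u^n for |u|<1, with u = w/(-15):
  c_n = C(n+1, 1) / (-15)^(n+2).
  c_0 = 1/(-15)^2 = 1/225.
  c_1 = 2/(-15)^3 = -2/3375.
The series is valid for |w/d| < 1, i.e. |z − z₀| < |d|.
Radius of convergence: R = |-8 − z₀| = |-15| = 15 (distance from z₀ to the singularity z = -8).

c_0 = 1/225, c_1 = -2/3375; R = 15.


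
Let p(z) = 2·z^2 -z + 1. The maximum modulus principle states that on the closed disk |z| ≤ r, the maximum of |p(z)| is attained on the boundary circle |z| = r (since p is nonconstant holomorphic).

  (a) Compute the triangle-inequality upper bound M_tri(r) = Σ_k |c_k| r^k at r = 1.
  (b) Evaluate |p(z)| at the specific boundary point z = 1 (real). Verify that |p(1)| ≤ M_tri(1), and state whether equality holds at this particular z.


Coefficients: c_0 = 1, c_1 = -1, c_2 = 2. Radius r = 1.
Part (a). Triangle bound: M_tri(r) = Σ_k |c_k| r^k
  = |1|·1^0 + |-1|·1^1 + |2|·1^2
  = 1 + 1 + 2 = 4.
This bounds M(r) := max_{|z|=r} |p(z)| from above; equality holds iff all terms c_k z^k can be made to align in phase at a single z on |z|=r.
Part (b). At z = 1 (real, on the circle |z| = r):
  p(1) = (1)·1^0 + (-1)·1^1 + (2)·1^2 = 2.
  |p(1)| = 2.
Check: |p(1)| = 2 ≤ 4 = M_tri(1). ✓ Equality does not hold at z = 1 (the coefficients have mixed signs, so the terms do not all align in phase there).

M_tri(1) = 4; |p(1)| = 2; equality at z=1: no.


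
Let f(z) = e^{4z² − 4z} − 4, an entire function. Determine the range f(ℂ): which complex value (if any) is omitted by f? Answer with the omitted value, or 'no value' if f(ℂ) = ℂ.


Little Picard bounds the complement of f(ℂ) to at most one point.
The exponent g(z) = 4z² − 4z is a nonconstant polynomial, hence surjective onto ℂ. So e^{g(z)} takes every value in {e^w : w ∈ ℂ} = ℂ ∖ {0}. Adding -4 shifts the range to ℂ ∖ {-4}. f omits exactly -4.

Omitted value: -4.


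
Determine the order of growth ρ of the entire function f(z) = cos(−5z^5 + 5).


Write cos(w) = (e^{iw} ± e^{−iw})/(2 or 2i), so |cos(w)| ≤ e^{|w|}. With w = −5z^5 + 5, |w| ≤ 5r^5 + 5 on |z|=r, giving M(r) ≤ e^{5r^5 + 5} and ρ ≤ 5. For the lower bound, choose z on |z|=r with -5z^5 purely imaginary of modulus 5r^5; then |cos(−5z^5 + 5)| grows like e^{5r^5}/2, so ρ ≥ 5. Hence ρ = 5.
Therefore ρ = 5.

Order ρ = 5.


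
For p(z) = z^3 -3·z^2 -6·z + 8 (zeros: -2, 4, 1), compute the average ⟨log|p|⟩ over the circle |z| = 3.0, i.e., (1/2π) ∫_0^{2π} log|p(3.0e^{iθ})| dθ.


Zeros: -2, 1, 4; r = 3.0.
Inside |z| < r: -2, 1. Outside (|z| ≥ r): 4.
p(0) = 8, so log|p(0)| = log(8) = 2.0794.
Apply Jensen: I(r) = log|p(0)| + Σ_k log(r/|z_k|), summed over zeros inside |z| < r.
  log(r/|z_k|) for z_k = -2: log(3.0/2) = 0.4055
  log(r/|z_k|) for z_k = 1: log(3.0/1) = 1.0986
  Outside zeros (4) contribute nothing to the Jensen sum.
Sum over inside zeros: 1.5041.
I(r) = log|p(0)| + (inside sum) = 2.0794 + 1.5041 = 3.5835.
Note: since some zeros are outside |z| ≤ r, the simplified n·log(r) form does NOT apply — only the inside zeros contribute.

I(r) ≈ 3.5835.


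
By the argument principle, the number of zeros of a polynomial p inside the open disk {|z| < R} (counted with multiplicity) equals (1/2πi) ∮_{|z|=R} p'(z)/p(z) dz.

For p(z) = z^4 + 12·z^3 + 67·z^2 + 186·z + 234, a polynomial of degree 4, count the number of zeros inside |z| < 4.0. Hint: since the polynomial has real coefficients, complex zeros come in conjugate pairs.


The zeros of p are: (-3 + 3i), (-3 - 3i), (-3 + 2i), (-3 - 2i).
Their magnitudes are: 4.243, 4.243, 3.606, 3.606.
Zeros with |z| < R = 4.0: (-3 + 2i), (-3 - 2i).
Count = 2.
By the argument principle, (1/2πi) ∮_{|z|=R} p'(z)/p(z) dz equals exactly this count.

Number of zeros inside |z| < 4.0: 2.


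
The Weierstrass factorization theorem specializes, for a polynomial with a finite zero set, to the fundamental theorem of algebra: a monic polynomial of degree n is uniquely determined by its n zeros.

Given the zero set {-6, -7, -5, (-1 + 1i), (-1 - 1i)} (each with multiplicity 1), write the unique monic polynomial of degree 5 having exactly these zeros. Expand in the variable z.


The polynomial is p(z) = ∏_{α ∈ S} (z − α), where S = {-6, -7, -5, (-1 + 1i), (-1 - 1i)}.
Expanding the product yields: p(z) = z^5 + 20·z^4 + 145·z^3 + 460·z^2 + 634·z + 420.
Note conjugate pairs combine to real quadratics: (z − (-1+1i))(z − (-1−1i)) = z² + 2z + 2.
The resulting polynomial has degree 5 and real coefficients as required.

p(z) = z^5 + 20·z^4 + 145·z^3 + 460·z^2 + 634·z + 420.
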